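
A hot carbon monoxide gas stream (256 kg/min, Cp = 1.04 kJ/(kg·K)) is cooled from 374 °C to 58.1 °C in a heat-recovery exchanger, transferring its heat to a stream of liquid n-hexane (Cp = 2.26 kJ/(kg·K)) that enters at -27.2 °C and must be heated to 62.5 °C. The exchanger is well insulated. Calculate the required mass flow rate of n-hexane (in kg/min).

ṁ_c = 415 kg/min

Heat released by hot stream: Q = 256 × 1.04 × (374 − 58.1) = 84105 kJ/min
Energy balance on cold side (adiabatic exchanger): Q = ṁ_c·Cp_c·(T_c,out − T_c,in)
ṁ_c = 84105 / [2.26 × (62.5 − -27.2)] = 414.88 kg/min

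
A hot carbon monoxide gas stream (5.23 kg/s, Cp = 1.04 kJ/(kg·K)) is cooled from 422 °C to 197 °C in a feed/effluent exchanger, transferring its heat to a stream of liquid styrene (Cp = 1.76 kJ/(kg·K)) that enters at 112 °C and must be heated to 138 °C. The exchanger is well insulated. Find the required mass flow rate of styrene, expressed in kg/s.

ṁ_c = 26.7 kg/s

Heat released by hot stream: Q = 5.23 × 1.04 × (422 − 197) = 1223.8 kJ/s
Energy balance on cold side (adiabatic exchanger): Q = ṁ_c·Cp_c·(T_c,out − T_c,in)
ṁ_c = 1223.8 / [1.76 × (138 − 112)] = 26.744 kg/s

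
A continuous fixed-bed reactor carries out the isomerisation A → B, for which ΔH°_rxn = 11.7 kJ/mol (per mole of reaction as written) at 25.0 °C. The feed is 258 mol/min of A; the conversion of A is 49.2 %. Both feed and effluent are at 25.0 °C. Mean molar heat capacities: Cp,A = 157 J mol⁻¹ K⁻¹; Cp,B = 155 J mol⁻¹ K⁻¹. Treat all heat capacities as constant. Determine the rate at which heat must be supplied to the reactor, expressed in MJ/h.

Q_in = 89.1 MJ/h

Extent of reaction ξ = 0.492 × 258 = 126.94 mol/min
Reaction term: ξ·ΔH°_rxn = 126.94 × 11.7 = 1485.2 kJ/min
Q = ΔH = 1485.2 kJ/min = 24.753 kW
Heat supplied = 89.109 MJ/h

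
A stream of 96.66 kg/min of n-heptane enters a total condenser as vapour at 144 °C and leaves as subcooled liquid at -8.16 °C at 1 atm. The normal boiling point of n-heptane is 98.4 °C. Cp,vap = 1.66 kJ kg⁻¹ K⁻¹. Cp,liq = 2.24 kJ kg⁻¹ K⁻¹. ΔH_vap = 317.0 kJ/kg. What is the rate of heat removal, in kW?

vapour 144→98.4 °C: -75.696 kJ/kg
condensation at 98.4 °C: -317 kJ/kg
liquid 98.4→-8.16 °C: -238.69 kJ/kg
Δh = -75.696 + -317 + -238.69 = -631.39 kJ/kg
Q = ṁ·Δh = 96.66 kg/min × -631.39 kJ/kg = -61030 kJ/min
|Q| = 1017.2 kW

Q_c = 1020 kW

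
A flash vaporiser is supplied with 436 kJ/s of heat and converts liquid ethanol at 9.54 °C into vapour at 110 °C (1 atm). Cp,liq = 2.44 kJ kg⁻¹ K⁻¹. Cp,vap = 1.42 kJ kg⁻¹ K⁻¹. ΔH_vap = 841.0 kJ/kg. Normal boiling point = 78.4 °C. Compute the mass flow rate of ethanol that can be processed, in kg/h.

ṁ = 1490 kg/h

Δh = 2.44×(78.4−9.54) + 841.0 + 1.42×(110−78.4) = 1053.9 kJ/kg
Q = 436 kJ/s = 436 kJ/s = 1.5696e+06 kJ/h
ṁ = Q/Δh = 1.5696e+06 / 1053.9 = 1489.3 kg/h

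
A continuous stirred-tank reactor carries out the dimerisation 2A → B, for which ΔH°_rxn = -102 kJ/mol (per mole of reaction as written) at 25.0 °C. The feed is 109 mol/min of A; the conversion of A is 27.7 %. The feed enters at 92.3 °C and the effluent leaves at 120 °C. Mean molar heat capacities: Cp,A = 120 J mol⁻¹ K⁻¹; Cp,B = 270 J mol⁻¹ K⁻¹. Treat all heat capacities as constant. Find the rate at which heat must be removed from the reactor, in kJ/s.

Q_out = 18.9 kJ/s

Extent of reaction ξ = 0.277 × 109 / 2 = 15.097 mol/min
Reaction term: ξ·ΔH°_rxn = 15.097 × -102 = -1539.8 kJ/min
Sensible, feed 92.3→25 °C: -880.28 kJ/min
Outlet flows (mol/min): A 78.807, B 15.097
Sensible, products 25→120 °C: 1285.6 kJ/min
Q = ΔH = -1134.5 kJ/min = -18.908 kW
Heat removed = 18.908 kJ/s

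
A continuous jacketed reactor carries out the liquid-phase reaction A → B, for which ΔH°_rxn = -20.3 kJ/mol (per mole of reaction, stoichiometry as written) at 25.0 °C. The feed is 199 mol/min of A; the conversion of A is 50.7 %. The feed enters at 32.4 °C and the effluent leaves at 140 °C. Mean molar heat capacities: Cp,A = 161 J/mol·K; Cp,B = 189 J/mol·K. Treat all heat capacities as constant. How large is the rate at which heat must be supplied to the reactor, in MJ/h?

Extent of reaction ξ = 0.507 × 199 = 100.89 mol/min
Reaction term: ξ·ΔH°_rxn = 100.89 × -20.3 = -2048.1 kJ/min
Sensible, feed 32.4→25 °C: -237.09 kJ/min
Outlet flows (mol/min): A 98.107, B 100.89
Sensible, products 25→140 °C: 4009.4 kJ/min
Q = ΔH = 1724.1 kJ/min = 28.736 kW
Heat supplied = 103.45 MJ/h

Q_in = 103 MJ/h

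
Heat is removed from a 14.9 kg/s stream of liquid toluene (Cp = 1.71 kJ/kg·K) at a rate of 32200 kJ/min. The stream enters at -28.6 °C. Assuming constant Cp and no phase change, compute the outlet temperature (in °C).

Q = 32200 kJ/min = 536.67 kJ/s
ΔT = Q/(ṁ·Cp) = 536.67/(14.9×1.71) = 21.063 K
T_out = -28.6 − 21.063 = -49.663 °C

T_out = -49.7 °C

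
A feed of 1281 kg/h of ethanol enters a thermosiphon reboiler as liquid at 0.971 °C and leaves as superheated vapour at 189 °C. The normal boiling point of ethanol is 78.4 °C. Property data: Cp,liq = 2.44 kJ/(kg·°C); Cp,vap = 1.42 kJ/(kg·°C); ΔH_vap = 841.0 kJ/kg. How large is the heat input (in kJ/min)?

Q = 25300 kJ/min

liquid 0.971→78.4 °C: 188.93 kJ/kg
vaporisation at 78.4 °C: 841 kJ/kg
vapour 78.4→189 °C: 157.05 kJ/kg
Δh = 188.93 + 841 + 157.05 = 1187 kJ/kg
Q = ṁ·Δh = 1281 kg/h × 1187 kJ/kg = 1.5205e+06 kJ/h
|Q| = 422.37 kW = 25342 kJ/min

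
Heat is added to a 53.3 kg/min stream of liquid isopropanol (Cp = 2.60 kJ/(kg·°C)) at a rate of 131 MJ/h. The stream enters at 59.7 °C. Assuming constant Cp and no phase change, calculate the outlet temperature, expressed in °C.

T_out = 75.5 °C

Q = 131 MJ/h = 2183.3 kJ/min
ΔT = Q/(ṁ·Cp) = 2183.3/(53.3×2.60) = 15.755 K
T_out = 59.7 + 15.755 = 75.455 °C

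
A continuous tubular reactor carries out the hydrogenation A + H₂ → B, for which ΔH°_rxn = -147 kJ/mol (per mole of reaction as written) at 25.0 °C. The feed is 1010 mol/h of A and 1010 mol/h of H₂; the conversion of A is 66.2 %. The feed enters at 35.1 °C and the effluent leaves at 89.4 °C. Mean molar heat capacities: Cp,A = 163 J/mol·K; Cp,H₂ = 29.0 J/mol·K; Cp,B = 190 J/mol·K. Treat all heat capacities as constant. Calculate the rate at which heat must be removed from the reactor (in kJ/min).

Q_out = 1460 kJ/min

Extent of reaction ξ = 0.662 × 1010 = 668.62 mol/h
Reaction term: ξ·ΔH°_rxn = 668.62 × -147 = -98287 kJ/h
Sensible, feed 35.1→25 °C: -1958.6 kJ/h
Outlet flows (mol/h): A 341.38, H₂ 341.38, B 668.62
Sensible, products 25→89.4 °C: 12402 kJ/h
Q = ΔH = -87843 kJ/h = -24.401 kW
Heat removed = 1464.1 kJ/min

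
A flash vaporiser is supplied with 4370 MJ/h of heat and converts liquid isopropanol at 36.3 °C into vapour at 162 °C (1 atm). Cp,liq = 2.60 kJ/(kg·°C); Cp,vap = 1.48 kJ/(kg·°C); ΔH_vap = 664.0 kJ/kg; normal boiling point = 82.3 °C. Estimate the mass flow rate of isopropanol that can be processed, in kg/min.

Δh = 2.60×(82.3−36.3) + 664.0 + 1.48×(162−82.3) = 901.56 kJ/kg
Q = 4370 MJ/h = 1213.9 kJ/s = 72833 kJ/min
ṁ = Q/Δh = 72833 / 901.56 = 80.786 kg/min

ṁ = 80.8 kg/min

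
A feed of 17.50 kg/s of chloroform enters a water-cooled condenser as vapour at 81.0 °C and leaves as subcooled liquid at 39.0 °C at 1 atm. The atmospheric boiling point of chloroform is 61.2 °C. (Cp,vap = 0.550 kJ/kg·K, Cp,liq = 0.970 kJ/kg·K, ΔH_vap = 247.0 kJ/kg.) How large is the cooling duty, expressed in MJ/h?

Q_c = 17600 MJ/h

vapour 81.0→61.2 °C: -10.89 kJ/kg
condensation at 61.2 °C: -247 kJ/kg
liquid 61.2→39.0 °C: -21.534 kJ/kg
Δh = -10.89 + -247 + -21.534 = -279.42 kJ/kg
Q = ṁ·Δh = 17.50 kg/s × -279.42 kJ/kg = -4889.9 kJ/s
|Q| = 4889.9 kW = 17604 MJ/h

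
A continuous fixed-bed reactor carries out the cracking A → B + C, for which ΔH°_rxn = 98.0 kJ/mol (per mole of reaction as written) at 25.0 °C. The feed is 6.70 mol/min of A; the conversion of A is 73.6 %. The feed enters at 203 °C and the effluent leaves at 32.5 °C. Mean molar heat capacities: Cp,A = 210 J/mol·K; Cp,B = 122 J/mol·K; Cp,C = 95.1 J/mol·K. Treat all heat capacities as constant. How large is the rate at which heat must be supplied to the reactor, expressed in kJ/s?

Q_in = 4.06 kJ/s

Extent of reaction ξ = 0.736 × 6.70 = 4.9312 mol/min
Reaction term: ξ·ΔH°_rxn = 4.9312 × 98.0 = 483.26 kJ/min
Sensible, feed 203→25 °C: -250.45 kJ/min
Outlet flows (mol/min): A 1.7688, B 4.9312, C 4.9312
Sensible, products 25→32.5 °C: 10.815 kJ/min
Q = ΔH = 243.63 kJ/min = 4.0604 kW
Heat supplied = 4.0604 kJ/s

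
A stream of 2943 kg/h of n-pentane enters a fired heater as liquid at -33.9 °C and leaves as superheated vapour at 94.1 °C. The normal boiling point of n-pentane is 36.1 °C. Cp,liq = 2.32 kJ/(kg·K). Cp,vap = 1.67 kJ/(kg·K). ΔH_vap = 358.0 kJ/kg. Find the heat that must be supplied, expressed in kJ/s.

liquid -33.9→36.1 °C: 162.4 kJ/kg
vaporisation at 36.1 °C: 358 kJ/kg
vapour 36.1→94.1 °C: 96.86 kJ/kg
Δh = 162.4 + 358 + 96.86 = 617.26 kJ/kg
Q = ṁ·Δh = 2943 kg/h × 617.26 kJ/kg = 1.8166e+06 kJ/h
|Q| = 504.61 kW

Q = 505 kJ/s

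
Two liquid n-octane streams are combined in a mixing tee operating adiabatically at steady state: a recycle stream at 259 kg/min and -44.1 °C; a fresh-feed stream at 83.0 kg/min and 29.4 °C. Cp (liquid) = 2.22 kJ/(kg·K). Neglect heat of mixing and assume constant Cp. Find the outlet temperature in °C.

T_out = -26.3 °C

Adiabatic, steady state ⇒ Σ ṁᵢCp,ᵢ(T_out − Tᵢ) = 0
Σ ṁᵢCp,ᵢTᵢ = 259×2.22×-44.1 + 83.0×2.22×29.4 = -19939
Σ ṁᵢCp,ᵢ = 259×2.22 + 83.0×2.22 = 759.24
T_out = -19939 / 759.24 = -26.262 °C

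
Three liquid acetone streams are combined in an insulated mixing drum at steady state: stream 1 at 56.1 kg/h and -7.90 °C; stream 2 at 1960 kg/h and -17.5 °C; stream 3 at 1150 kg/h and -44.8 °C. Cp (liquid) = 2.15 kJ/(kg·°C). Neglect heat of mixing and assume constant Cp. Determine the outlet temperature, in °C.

Energy balance with Q = 0: Σ ṁᵢCp,ᵢ(T_out − Tᵢ) = 0
T_out = Σ ṁᵢCp,ᵢTᵢ / Σ ṁᵢCp,ᵢ
      = -185470 / 6807.1 = -27.246 °C

T_out = -27.2 °C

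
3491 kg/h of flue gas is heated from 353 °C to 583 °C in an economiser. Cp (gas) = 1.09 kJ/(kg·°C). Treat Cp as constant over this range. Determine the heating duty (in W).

Q = 243000 W

Q = ṁ·Cp·ΔT = 3491 × 1.09 × (583 − 353) = 875190 kJ/h
Converting: 875190 / 3600 s = 243.11 kW
Heating duty = 243110 W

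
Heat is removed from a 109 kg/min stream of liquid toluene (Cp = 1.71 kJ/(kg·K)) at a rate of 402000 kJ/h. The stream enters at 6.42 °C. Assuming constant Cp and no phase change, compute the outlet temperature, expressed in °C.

T_out = -29.5 °C

Q = 402000 kJ/h = 6700 kJ/min
ΔT = Q/(ṁ·Cp) = 6700/(109×1.71) = 35.946 K
T_out = 6.42 − 35.946 = -29.526 °C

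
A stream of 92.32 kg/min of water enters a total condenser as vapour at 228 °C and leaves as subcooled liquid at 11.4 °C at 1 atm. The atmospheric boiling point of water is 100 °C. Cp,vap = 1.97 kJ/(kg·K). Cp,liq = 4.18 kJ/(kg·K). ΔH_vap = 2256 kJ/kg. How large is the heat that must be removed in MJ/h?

vapour 228→100 °C: -252.16 kJ/kg
condensation at 100 °C: -2256 kJ/kg
liquid 100→11.4 °C: -370.35 kJ/kg
Δh = -252.16 + -2256 + -370.35 = -2878.5 kJ/kg
Q = ṁ·Δh = 92.32 kg/min × -2878.5 kJ/kg = -265740 kJ/min
|Q| = 4429.1 kW = 15945 MJ/h

Q_c = 15900 MJ/h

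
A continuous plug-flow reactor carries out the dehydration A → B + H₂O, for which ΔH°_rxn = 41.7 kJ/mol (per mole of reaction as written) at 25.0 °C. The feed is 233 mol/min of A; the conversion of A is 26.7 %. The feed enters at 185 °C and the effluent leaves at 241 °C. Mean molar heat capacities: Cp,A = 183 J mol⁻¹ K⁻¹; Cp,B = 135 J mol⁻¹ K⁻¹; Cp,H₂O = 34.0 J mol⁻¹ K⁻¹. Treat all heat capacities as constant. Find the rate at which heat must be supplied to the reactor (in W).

Q_in = 79900 W

Extent of reaction ξ = 0.267 × 233 = 62.211 mol/min
Reaction term: ξ·ΔH°_rxn = 62.211 × 41.7 = 2594.2 kJ/min
Sensible, feed 185→25 °C: -6822.2 kJ/min
Outlet flows (mol/min): A 170.79, B 62.211, H₂O 62.211
Sensible, products 25→241 °C: 9021.9 kJ/min
Q = ΔH = 4793.9 kJ/min = 79.898 kW
Heat supplied = 79898 W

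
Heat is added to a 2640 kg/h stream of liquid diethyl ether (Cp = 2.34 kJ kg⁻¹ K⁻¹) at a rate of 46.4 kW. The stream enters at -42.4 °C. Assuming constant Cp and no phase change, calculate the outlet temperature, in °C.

Q = 46.4 kW = 167040 kJ/h
ΔT = Q/(ṁ·Cp) = 167040/(2640×2.34) = 27.04 K
T_out = -42.4 + 27.04 = -15.36 °C

T_out = -15.4 °C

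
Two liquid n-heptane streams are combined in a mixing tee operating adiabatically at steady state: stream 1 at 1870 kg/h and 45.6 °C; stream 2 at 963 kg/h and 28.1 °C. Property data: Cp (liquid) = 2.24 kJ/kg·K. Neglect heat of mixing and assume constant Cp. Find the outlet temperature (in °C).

Adiabatic, steady state ⇒ Σ ṁᵢCp,ᵢ(T_out − Tᵢ) = 0
T_out = Σ ṁᵢCp,ᵢTᵢ / Σ ṁᵢCp,ᵢ
      = 251620 / 6345.9 = 39.651 °C

T_out = 39.7 °C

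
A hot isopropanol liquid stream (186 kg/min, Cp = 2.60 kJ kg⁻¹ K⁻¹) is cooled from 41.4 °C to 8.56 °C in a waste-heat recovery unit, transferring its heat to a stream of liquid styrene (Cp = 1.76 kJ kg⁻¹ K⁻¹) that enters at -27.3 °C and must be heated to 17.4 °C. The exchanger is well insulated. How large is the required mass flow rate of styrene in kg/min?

ṁ_c = 202 kg/min

Heat released by hot stream: Q = 186 × 2.60 × (41.4 − 8.56) = 15881 kJ/min
Energy balance on cold side (adiabatic exchanger): Q = ṁ_c·Cp_c·(T_c,out − T_c,in)
ṁ_c = 15881 / [1.76 × (17.4 − -27.3)] = 201.87 kg/min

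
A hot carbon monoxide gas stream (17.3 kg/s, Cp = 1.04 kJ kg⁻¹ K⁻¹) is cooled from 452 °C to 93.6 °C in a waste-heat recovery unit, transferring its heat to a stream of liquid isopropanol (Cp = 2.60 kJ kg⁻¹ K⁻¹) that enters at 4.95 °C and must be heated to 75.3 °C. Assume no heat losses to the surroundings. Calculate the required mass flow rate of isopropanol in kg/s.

Heat released by hot stream: Q = 17.3 × 1.04 × (452 − 93.6) = 6448.3 kJ/s
Energy balance on cold side (adiabatic exchanger): Q = ṁ_c·Cp_c·(T_c,out − T_c,in)
ṁ_c = 6448.3 / [2.60 × (75.3 − 4.95)] = 35.254 kg/s

ṁ_c = 35.3 kg/s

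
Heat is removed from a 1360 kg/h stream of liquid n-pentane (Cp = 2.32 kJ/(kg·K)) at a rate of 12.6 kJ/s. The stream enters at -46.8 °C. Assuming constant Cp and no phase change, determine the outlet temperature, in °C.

Q = 12.6 kJ/s = 45360 kJ/h
ΔT = Q/(ṁ·Cp) = 45360/(1360×2.32) = 14.376 K
T_out = -46.8 − 14.376 = -61.176 °C

T_out = -61.2 °C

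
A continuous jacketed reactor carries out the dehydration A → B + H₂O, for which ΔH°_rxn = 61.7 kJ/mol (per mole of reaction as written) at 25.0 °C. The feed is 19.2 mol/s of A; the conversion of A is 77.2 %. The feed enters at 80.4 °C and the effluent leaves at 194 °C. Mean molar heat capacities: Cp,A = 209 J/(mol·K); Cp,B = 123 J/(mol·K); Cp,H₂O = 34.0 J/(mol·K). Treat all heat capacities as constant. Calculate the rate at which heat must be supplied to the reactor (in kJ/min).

Extent of reaction ξ = 0.772 × 19.2 = 14.822 mol/s
Reaction term: ξ·ΔH°_rxn = 14.822 × 61.7 = 914.54 kJ/s
Sensible, feed 80.4→25 °C: -222.31 kJ/s
Outlet flows (mol/s): A 4.3776, B 14.822, H₂O 14.822
Sensible, products 25→194 °C: 547.9 kJ/s
Q = ΔH = 1240.1 kJ/s = 1240.1 kW
Heat supplied = 74408 kJ/min

Q_in = 74400 kJ/min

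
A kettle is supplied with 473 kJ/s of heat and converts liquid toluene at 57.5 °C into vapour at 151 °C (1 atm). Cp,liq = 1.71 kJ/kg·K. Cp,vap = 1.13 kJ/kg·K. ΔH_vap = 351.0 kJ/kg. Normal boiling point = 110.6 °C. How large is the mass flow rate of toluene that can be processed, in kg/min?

ṁ = 58.2 kg/min

Δh = 1.71×(110.6−57.5) + 351.0 + 1.13×(151−110.6) = 487.45 kJ/kg
Q = 473 kJ/s = 473 kJ/s = 28380 kJ/min
ṁ = Q/Δh = 28380 / 487.45 = 58.221 kg/min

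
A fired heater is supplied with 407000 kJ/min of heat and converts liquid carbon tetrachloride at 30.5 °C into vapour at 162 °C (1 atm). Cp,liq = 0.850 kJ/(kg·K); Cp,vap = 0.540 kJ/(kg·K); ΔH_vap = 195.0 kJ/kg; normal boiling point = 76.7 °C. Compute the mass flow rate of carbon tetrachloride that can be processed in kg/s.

ṁ = 24.2 kg/s

Δh = 0.850×(76.7−30.5) + 195.0 + 0.540×(162−76.7) = 280.33 kJ/kg
Q = 407000 kJ/min = 6783.3 kJ/s = 6783.3 kJ/s
ṁ = Q/Δh = 6783.3 / 280.33 = 24.197 kg/s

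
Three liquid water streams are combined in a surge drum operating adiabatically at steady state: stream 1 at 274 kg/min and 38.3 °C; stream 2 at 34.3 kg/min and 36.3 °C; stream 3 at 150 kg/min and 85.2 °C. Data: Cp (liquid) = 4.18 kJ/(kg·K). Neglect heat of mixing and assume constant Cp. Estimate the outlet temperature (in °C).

T_out = 53.5 °C

Energy balance with Q = 0: Σ ṁᵢCp,ᵢ(T_out − Tᵢ) = 0
T_out = Σ ṁᵢCp,ᵢTᵢ / Σ ṁᵢCp,ᵢ
      = 102490 / 1915.7 = 53.501 °C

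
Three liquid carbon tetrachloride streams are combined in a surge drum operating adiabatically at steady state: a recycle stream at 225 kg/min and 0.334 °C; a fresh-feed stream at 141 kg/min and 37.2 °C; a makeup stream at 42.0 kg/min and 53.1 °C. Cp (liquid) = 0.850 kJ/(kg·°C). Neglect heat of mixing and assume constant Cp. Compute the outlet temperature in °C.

Energy balance with Q = 0: Σ ṁᵢCp,ᵢ(T_out − Tᵢ) = 0
Σ ṁᵢCp,ᵢTᵢ = 225×0.850×0.334 + 141×0.850×37.2 + 42.0×0.850×53.1 = 6418
Σ ṁᵢCp,ᵢ = 225×0.850 + 141×0.850 + 42.0×0.850 = 346.8
T_out = 6418 / 346.8 = 18.506 °C

T_out = 18.5 °C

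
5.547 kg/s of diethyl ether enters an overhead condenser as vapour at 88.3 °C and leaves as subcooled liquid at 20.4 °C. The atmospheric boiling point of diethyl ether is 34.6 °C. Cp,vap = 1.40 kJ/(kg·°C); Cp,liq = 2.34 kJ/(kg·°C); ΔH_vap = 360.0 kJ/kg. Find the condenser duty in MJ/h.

vapour 88.3→34.6 °C: -75.18 kJ/kg
condensation at 34.6 °C: -360 kJ/kg
liquid 34.6→20.4 °C: -33.228 kJ/kg
Δh = -75.18 + -360 + -33.228 = -468.41 kJ/kg
Q = ṁ·Δh = 5.547 kg/s × -468.41 kJ/kg = -2598.3 kJ/s
|Q| = 2598.3 kW = 9353.7 MJ/h

Q_c = 9350 MJ/h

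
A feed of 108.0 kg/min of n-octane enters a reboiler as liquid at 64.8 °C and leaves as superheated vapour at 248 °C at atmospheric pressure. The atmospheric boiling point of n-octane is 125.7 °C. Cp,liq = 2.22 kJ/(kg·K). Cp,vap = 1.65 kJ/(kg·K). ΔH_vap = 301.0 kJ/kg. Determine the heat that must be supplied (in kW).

Q = 1150 kW

liquid 64.8→125.7 °C: 135.2 kJ/kg
vaporisation at 125.7 °C: 301 kJ/kg
vapour 125.7→248 °C: 201.79 kJ/kg
Δh = 135.2 + 301 + 201.79 = 637.99 kJ/kg
Q = ṁ·Δh = 108.0 kg/min × 637.99 kJ/kg = 68903 kJ/min
|Q| = 1148.4 kW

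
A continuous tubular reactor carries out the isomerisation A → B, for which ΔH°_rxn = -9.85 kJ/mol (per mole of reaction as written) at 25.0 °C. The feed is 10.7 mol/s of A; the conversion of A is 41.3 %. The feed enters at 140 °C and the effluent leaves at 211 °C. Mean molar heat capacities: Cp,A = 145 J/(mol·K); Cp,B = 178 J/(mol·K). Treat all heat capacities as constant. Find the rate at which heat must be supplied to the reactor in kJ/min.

Extent of reaction ξ = 0.413 × 10.7 = 4.4191 mol/s
Reaction term: ξ·ΔH°_rxn = 4.4191 × -9.85 = -43.528 kJ/s
Sensible, feed 140→25 °C: -178.42 kJ/s
Outlet flows (mol/s): A 6.2809, B 4.4191
Sensible, products 25→211 °C: 315.7 kJ/s
Q = ΔH = 93.753 kJ/s = 93.753 kW
Heat supplied = 5625.2 kJ/min

Q_in = 5630 kJ/min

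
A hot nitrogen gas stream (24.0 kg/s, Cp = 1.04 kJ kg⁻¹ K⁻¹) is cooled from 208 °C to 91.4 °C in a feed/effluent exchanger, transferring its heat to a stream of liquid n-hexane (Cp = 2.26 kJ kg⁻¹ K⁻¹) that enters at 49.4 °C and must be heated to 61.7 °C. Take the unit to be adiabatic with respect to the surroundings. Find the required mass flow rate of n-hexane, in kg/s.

Heat released by hot stream: Q = 24.0 × 1.04 × (208 − 91.4) = 2910.3 kJ/s
Energy balance on cold side (adiabatic exchanger): Q = ṁ_c·Cp_c·(T_c,out − T_c,in)
ṁ_c = 2910.3 / [2.26 × (61.7 − 49.4)] = 104.7 kg/s

ṁ_c = 105 kg/s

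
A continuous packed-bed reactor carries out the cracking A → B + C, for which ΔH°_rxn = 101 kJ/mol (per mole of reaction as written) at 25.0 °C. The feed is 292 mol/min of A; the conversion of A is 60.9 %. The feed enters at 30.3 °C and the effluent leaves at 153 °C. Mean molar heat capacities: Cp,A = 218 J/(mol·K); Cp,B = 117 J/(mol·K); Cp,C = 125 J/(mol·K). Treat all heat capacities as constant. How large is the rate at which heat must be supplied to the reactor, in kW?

Extent of reaction ξ = 0.609 × 292 = 177.83 mol/min
Reaction term: ξ·ΔH°_rxn = 177.83 × 101 = 17961 kJ/min
Sensible, feed 30.3→25 °C: -337.38 kJ/min
Outlet flows (mol/min): A 114.17, B 177.83, C 177.83
Sensible, products 25→153 °C: 8694.3 kJ/min
Q = ΔH = 26318 kJ/min = 438.63 kW
Heat supplied = 438.63 kW

Q_in = 439 kW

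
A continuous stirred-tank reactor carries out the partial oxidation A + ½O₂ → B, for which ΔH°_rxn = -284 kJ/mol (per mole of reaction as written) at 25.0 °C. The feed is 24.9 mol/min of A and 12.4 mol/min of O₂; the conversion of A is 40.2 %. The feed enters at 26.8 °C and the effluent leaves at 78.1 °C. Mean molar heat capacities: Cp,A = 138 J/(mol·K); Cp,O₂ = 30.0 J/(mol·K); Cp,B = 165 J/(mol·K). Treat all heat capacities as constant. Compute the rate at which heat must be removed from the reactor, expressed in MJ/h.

Extent of reaction ξ = 0.402 × 24.9 = 10.01 mol/min
Reaction term: ξ·ΔH°_rxn = 10.01 × -284 = -2842.8 kJ/min
Sensible, feed 26.8→25 °C: -6.8548 kJ/min
Outlet flows (mol/min): A 14.89, O₂ 7.3951, B 10.01
Sensible, products 25→78.1 °C: 208.59 kJ/min
Q = ΔH = -2641 kJ/min = -44.017 kW
Heat removed = 158.46 MJ/h

Q_out = 158 MJ/h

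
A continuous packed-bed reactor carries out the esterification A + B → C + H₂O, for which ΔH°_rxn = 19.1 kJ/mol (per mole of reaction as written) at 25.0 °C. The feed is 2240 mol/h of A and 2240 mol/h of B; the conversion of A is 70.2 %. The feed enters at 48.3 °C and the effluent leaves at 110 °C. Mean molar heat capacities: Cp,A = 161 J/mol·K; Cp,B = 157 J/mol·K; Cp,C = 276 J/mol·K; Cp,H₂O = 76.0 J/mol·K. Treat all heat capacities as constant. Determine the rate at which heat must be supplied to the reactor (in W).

Q_in = 21800 W

Extent of reaction ξ = 0.702 × 2240 = 1572.5 mol/h
Reaction term: ξ·ΔH°_rxn = 1572.5 × 19.1 = 30034 kJ/h
Sensible, feed 48.3→25 °C: -16597 kJ/h
Outlet flows (mol/h): A 667.52, B 667.52, C 1572.5, H₂O 1572.5
Sensible, products 25→110 °C: 65092 kJ/h
Q = ΔH = 78529 kJ/h = 21.814 kW
Heat supplied = 21814 W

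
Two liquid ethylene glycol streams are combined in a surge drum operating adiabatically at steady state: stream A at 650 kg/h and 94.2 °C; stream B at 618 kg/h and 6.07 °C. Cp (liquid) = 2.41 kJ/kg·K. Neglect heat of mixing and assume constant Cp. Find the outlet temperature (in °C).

No heat crosses the boundary, so H_out = H_in.
T_out = Σ ṁᵢCp,ᵢTᵢ / Σ ṁᵢCp,ᵢ
      = 156600 / 3055.9 = 51.247 °C

T_out = 51.2 °C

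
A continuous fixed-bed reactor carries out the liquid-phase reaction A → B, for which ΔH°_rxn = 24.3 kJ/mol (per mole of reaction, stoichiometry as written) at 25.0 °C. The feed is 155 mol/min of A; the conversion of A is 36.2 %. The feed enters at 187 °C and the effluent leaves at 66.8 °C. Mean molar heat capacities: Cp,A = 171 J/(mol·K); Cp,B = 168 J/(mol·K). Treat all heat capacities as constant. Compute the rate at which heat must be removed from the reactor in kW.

Q_out = 30.5 kW

Extent of reaction ξ = 0.362 × 155 = 56.11 mol/min
Reaction term: ξ·ΔH°_rxn = 56.11 × 24.3 = 1363.5 kJ/min
Sensible, feed 187→25 °C: -4293.8 kJ/min
Outlet flows (mol/min): A 98.89, B 56.11
Sensible, products 25→66.8 °C: 1100.9 kJ/min
Q = ΔH = -1829.5 kJ/min = -30.491 kW
Heat removed = 30.491 kW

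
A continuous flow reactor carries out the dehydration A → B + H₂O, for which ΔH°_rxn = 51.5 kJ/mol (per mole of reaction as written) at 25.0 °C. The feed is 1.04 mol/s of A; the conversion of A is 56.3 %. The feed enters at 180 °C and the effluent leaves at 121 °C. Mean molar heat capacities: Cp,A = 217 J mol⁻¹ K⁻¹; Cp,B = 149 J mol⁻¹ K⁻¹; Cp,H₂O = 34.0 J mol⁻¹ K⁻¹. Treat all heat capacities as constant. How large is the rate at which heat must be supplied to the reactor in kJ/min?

Extent of reaction ξ = 0.563 × 1.04 = 0.58552 mol/s
Reaction term: ξ·ΔH°_rxn = 0.58552 × 51.5 = 30.154 kJ/s
Sensible, feed 180→25 °C: -34.98 kJ/s
Outlet flows (mol/s): A 0.45448, B 0.58552, H₂O 0.58552
Sensible, products 25→121 °C: 19.754 kJ/s
Q = ΔH = 14.928 kJ/s = 14.928 kW
Heat supplied = 895.68 kJ/min

Q_in = 896 kJ/min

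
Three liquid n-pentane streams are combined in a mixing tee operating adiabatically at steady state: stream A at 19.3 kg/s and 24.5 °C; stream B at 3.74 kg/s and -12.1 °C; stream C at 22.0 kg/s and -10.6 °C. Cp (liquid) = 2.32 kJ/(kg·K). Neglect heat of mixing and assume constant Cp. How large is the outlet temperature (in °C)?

T_out = 4.32 °C

No heat crosses the boundary, so H_out = H_in.
T_out = Σ ṁᵢCp,ᵢTᵢ / Σ ṁᵢCp,ᵢ
      = 451 / 104.49 = 4.3161 °C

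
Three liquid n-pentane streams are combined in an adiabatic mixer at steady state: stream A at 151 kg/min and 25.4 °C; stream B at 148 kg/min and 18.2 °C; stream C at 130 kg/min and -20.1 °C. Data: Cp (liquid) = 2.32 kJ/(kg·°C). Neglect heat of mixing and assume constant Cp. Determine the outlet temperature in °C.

T_out = 9.13 °C

Energy balance with Q = 0: Σ ṁᵢCp,ᵢ(T_out − Tᵢ) = 0
Σ ṁᵢCp,ᵢTᵢ = 151×2.32×25.4 + 148×2.32×18.2 + 130×2.32×-20.1 = 9085.1
Σ ṁᵢCp,ᵢ = 151×2.32 + 148×2.32 + 130×2.32 = 995.28
T_out = 9085.1 / 995.28 = 9.1282 °C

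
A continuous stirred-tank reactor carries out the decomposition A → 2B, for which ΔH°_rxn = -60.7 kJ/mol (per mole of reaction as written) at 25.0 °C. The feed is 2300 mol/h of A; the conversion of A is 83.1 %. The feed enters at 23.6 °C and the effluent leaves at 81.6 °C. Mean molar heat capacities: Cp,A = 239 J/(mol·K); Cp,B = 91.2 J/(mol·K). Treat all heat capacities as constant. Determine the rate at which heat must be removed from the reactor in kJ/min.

Extent of reaction ξ = 0.831 × 2300 = 1911.3 mol/h
Reaction term: ξ·ΔH°_rxn = 1911.3 × -60.7 = -116020 kJ/h
Sensible, feed 23.6→25 °C: 769.58 kJ/h
Outlet flows (mol/h): A 388.7, B 3822.6
Sensible, products 25→81.6 °C: 24990 kJ/h
Q = ΔH = -90256 kJ/h = -25.071 kW
Heat removed = 1504.3 kJ/min

Q_out = 1500 kJ/min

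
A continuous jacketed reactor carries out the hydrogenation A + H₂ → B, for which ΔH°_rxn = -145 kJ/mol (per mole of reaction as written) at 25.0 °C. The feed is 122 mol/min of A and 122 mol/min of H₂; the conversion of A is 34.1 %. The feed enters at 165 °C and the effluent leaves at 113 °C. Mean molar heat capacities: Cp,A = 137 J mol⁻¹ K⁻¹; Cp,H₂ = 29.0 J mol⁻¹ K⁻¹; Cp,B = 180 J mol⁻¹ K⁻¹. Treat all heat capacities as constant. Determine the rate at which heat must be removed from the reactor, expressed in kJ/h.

Extent of reaction ξ = 0.341 × 122 = 41.602 mol/min
Reaction term: ξ·ΔH°_rxn = 41.602 × -145 = -6032.3 kJ/min
Sensible, feed 165→25 °C: -2835.3 kJ/min
Outlet flows (mol/min): A 80.398, H₂ 80.398, B 41.602
Sensible, products 25→113 °C: 1833.4 kJ/min
Q = ΔH = -7034.1 kJ/min = -117.24 kW
Heat removed = 422050 kJ/h

Q_out = 422000 kJ/h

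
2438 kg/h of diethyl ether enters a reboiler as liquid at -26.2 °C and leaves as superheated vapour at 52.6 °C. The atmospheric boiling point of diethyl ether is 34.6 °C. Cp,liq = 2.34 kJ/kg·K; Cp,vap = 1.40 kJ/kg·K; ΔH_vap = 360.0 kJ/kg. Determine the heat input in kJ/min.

liquid -26.2→34.6 °C: 142.27 kJ/kg
vaporisation at 34.6 °C: 360 kJ/kg
vapour 34.6→52.6 °C: 25.2 kJ/kg
Δh = 142.27 + 360 + 25.2 = 527.47 kJ/kg
Q = ṁ·Δh = 2438 kg/h × 527.47 kJ/kg = 1.286e+06 kJ/h
|Q| = 357.22 kW = 21433 kJ/min

Q = 21400 kJ/min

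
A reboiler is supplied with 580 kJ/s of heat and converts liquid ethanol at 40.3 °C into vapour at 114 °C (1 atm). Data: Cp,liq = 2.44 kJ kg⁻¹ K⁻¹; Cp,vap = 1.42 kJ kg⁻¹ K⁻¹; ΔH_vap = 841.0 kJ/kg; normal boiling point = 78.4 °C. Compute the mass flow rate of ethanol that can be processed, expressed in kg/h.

Δh = 2.44×(78.4−40.3) + 841.0 + 1.42×(114−78.4) = 984.52 kJ/kg
Q = 580 kJ/s = 580 kJ/s = 2.088e+06 kJ/h
ṁ = Q/Δh = 2.088e+06 / 984.52 = 2120.8 kg/h

ṁ = 2120 kg/h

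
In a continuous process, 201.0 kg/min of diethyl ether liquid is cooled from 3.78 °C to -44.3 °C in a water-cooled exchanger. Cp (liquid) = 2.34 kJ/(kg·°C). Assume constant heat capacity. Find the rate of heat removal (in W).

Q_c = 377000 W

Q = ṁ·Cp·ΔT = 201.0 × 2.34 × (-44.3 − 3.78) = -22614 kJ/min
Converting: 22614 / 60 s = 376.9 kW
Cooling duty = 376900 W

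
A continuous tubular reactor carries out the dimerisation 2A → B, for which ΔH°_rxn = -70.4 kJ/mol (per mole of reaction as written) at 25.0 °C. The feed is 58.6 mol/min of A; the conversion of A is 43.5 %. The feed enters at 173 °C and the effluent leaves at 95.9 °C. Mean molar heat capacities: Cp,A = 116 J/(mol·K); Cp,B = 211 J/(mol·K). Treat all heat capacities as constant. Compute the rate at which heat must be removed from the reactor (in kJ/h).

Extent of reaction ξ = 0.435 × 58.6 / 2 = 12.745 mol/min
Reaction term: ξ·ΔH°_rxn = 12.745 × -70.4 = -897.28 kJ/min
Sensible, feed 173→25 °C: -1006 kJ/min
Outlet flows (mol/min): A 33.109, B 12.745
Sensible, products 25→95.9 °C: 462.97 kJ/min
Q = ΔH = -1440.4 kJ/min = -24.006 kW
Heat removed = 86421 kJ/h

Q_out = 86400 kJ/h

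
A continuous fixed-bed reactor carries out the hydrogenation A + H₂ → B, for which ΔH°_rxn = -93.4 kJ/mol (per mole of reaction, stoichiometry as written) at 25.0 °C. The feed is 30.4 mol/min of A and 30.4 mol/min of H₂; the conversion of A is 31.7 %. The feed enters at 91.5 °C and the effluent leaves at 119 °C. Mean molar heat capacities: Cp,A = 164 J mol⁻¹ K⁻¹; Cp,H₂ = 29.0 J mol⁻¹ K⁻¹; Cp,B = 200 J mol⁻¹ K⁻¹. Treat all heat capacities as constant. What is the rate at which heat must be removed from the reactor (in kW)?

Q_out = 12.2 kW

Extent of reaction ξ = 0.317 × 30.4 = 9.6368 mol/min
Reaction term: ξ·ΔH°_rxn = 9.6368 × -93.4 = -900.08 kJ/min
Sensible, feed 91.5→25 °C: -390.17 kJ/min
Outlet flows (mol/min): A 20.763, H₂ 20.763, B 9.6368
Sensible, products 25→119 °C: 557.86 kJ/min
Q = ΔH = -732.39 kJ/min = -12.206 kW
Heat removed = 12.206 kW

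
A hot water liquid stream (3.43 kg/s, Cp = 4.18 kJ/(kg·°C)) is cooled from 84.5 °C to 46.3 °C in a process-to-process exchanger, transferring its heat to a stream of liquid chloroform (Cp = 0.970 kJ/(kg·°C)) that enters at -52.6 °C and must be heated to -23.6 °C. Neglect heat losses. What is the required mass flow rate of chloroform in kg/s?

ṁ_c = 19.5 kg/s

Heat released by hot stream: Q = 3.43 × 4.18 × (84.5 − 46.3) = 547.69 kJ/s
Energy balance on cold side (adiabatic exchanger): Q = ṁ_c·Cp_c·(T_c,out − T_c,in)
ṁ_c = 547.69 / [0.970 × (-23.6 − -52.6)] = 19.47 kg/s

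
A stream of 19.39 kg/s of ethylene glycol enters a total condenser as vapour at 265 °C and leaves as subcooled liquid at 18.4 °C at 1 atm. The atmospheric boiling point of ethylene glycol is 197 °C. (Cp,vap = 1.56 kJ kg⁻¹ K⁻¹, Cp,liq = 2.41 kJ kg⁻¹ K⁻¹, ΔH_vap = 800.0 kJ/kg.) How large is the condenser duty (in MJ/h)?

Q_c = 93300 MJ/h

vapour 265→197 °C: -106.08 kJ/kg
condensation at 197 °C: -800 kJ/kg
liquid 197→18.4 °C: -430.43 kJ/kg
Δh = -106.08 + -800 + -430.43 = -1336.5 kJ/kg
Q = ṁ·Δh = 19.39 kg/s × -1336.5 kJ/kg = -25915 kJ/s
|Q| = 25915 kW = 93293 MJ/h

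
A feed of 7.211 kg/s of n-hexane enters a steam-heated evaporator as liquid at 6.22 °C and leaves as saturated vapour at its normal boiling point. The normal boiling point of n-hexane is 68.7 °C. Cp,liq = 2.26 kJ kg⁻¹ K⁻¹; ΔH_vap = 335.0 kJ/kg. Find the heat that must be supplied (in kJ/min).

liquid 6.22→68.7 °C: 141.2 kJ/kg
vaporisation at 68.7 °C: 335 kJ/kg
Δh = 141.2 + 335 = 476.2 kJ/kg
Q = ṁ·Δh = 7.211 kg/s × 476.2 kJ/kg = 3433.9 kJ/s
|Q| = 3433.9 kW = 206030 kJ/min

Q = 206000 kJ/min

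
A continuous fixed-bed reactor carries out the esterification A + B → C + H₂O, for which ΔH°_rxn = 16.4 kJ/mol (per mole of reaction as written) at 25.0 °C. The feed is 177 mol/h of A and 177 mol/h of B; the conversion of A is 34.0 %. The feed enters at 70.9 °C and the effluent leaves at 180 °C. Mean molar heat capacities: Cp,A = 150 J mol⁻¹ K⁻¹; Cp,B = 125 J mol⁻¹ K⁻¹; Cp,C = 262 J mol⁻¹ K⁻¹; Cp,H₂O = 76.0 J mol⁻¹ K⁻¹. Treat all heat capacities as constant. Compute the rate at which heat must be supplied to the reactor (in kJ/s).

Q_in = 1.91 kJ/s

Extent of reaction ξ = 0.340 × 177 = 60.18 mol/h
Reaction term: ξ·ΔH°_rxn = 60.18 × 16.4 = 986.95 kJ/h
Sensible, feed 70.9→25 °C: -2234.2 kJ/h
Outlet flows (mol/h): A 116.82, B 116.82, C 60.18, H₂O 60.18
Sensible, products 25→180 °C: 8132.3 kJ/h
Q = ΔH = 6885.1 kJ/h = 1.9125 kW
Heat supplied = 1.9125 kJ/s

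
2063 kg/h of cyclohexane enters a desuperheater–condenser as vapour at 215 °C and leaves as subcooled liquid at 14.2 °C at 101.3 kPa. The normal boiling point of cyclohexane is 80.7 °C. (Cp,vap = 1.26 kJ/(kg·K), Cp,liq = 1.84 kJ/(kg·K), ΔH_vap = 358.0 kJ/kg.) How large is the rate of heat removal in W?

vapour 215→80.7 °C: -169.22 kJ/kg
condensation at 80.7 °C: -358 kJ/kg
liquid 80.7→14.2 °C: -122.36 kJ/kg
Δh = -169.22 + -358 + -122.36 = -649.58 kJ/kg
Q = ṁ·Δh = 2063 kg/h × -649.58 kJ/kg = -1.3401e+06 kJ/h
|Q| = 372.24 kW = 372240 W

Q_c = 372000 W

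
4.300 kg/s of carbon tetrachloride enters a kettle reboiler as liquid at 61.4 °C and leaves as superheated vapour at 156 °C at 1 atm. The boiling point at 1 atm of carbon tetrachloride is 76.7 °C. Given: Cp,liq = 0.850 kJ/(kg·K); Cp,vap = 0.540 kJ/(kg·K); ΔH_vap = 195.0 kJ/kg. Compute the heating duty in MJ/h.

liquid 61.4→76.7 °C: 13.005 kJ/kg
vaporisation at 76.7 °C: 195 kJ/kg
vapour 76.7→156 °C: 42.822 kJ/kg
Δh = 13.005 + 195 + 42.822 = 250.83 kJ/kg
Q = ṁ·Δh = 4.300 kg/s × 250.83 kJ/kg = 1078.6 kJ/s
|Q| = 1078.6 kW = 3882.8 MJ/h

Q = 3880 MJ/h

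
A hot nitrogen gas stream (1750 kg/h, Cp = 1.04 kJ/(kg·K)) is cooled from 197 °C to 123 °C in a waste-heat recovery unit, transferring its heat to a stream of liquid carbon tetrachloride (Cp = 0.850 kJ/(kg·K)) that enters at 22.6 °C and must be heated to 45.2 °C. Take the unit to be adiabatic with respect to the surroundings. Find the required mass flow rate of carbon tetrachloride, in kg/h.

Heat released by hot stream: Q = 1750 × 1.04 × (197 − 123) = 134680 kJ/h
Energy balance on cold side (adiabatic exchanger): Q = ṁ_c·Cp_c·(T_c,out − T_c,in)
ṁ_c = 134680 / [0.850 × (45.2 − 22.6)] = 7010.9 kg/h

ṁ_c = 7010 kg/h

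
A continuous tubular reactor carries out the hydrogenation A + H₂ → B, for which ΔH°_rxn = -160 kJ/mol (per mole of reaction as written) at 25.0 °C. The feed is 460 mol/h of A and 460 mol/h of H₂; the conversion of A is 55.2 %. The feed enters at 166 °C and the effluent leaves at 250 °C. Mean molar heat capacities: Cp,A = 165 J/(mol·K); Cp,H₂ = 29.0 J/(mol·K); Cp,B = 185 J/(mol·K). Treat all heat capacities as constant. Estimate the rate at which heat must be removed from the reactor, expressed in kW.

Q_out = 9.35 kW

Extent of reaction ξ = 0.552 × 460 = 253.92 mol/h
Reaction term: ξ·ΔH°_rxn = 253.92 × -160 = -40627 kJ/h
Sensible, feed 166→25 °C: -12583 kJ/h
Outlet flows (mol/h): A 206.08, H₂ 206.08, B 253.92
Sensible, products 25→250 °C: 19565 kJ/h
Q = ΔH = -33645 kJ/h = -9.3459 kW
Heat removed = 9.3459 kW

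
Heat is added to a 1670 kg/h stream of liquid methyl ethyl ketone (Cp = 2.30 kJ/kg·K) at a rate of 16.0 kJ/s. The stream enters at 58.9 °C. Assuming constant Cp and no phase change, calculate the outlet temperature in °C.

T_out = 73.9 °C

Q = 16.0 kJ/s = 57600 kJ/h
ΔT = Q/(ṁ·Cp) = 57600/(1670×2.30) = 14.996 K
T_out = 58.9 + 14.996 = 73.896 °C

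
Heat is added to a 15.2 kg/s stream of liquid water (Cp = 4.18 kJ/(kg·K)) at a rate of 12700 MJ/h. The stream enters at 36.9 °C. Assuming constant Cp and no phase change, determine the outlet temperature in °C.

Q = 12700 MJ/h = 3527.8 kJ/s
ΔT = Q/(ṁ·Cp) = 3527.8/(15.2×4.18) = 55.524 K
T_out = 36.9 + 55.524 = 92.424 °C

T_out = 92.4 °C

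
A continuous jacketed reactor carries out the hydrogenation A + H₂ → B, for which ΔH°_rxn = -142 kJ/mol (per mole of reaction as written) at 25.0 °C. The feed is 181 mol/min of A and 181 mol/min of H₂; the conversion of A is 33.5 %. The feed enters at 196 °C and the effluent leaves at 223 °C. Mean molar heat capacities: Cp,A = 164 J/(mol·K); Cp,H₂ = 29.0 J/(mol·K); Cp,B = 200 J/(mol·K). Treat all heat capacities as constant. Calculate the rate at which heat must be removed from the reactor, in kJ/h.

Q_out = 455000 kJ/h

Extent of reaction ξ = 0.335 × 181 = 60.635 mol/min
Reaction term: ξ·ΔH°_rxn = 60.635 × -142 = -8610.2 kJ/min
Sensible, feed 196→25 °C: -5973.5 kJ/min
Outlet flows (mol/min): A 120.36, H₂ 120.36, B 60.635
Sensible, products 25→223 °C: 7000.8 kJ/min
Q = ΔH = -7582.9 kJ/min = -126.38 kW
Heat removed = 454980 kJ/h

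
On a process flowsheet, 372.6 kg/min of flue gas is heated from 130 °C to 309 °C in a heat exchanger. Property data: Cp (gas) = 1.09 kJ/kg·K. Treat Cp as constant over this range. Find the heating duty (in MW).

Q = 1.21 MW

Q = ṁ·Cp·ΔT = 372.6 × 1.09 × (309 − 130) = 72698 kJ/min
Converting: 72698 / 60 s = 1211.6 kW
Heating duty = 1.2116 MW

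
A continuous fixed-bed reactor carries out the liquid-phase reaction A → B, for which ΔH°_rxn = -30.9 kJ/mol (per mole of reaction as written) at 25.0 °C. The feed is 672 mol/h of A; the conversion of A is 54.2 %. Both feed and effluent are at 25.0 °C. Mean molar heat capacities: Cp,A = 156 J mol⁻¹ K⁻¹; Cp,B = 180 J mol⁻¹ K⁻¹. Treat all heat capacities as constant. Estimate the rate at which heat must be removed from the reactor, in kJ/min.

Q_out = 188 kJ/min

Extent of reaction ξ = 0.542 × 672 = 364.22 mol/h
Reaction term: ξ·ΔH°_rxn = 364.22 × -30.9 = -11255 kJ/h
Q = ΔH = -11255 kJ/h = -3.1263 kW
Heat removed = 187.58 kJ/min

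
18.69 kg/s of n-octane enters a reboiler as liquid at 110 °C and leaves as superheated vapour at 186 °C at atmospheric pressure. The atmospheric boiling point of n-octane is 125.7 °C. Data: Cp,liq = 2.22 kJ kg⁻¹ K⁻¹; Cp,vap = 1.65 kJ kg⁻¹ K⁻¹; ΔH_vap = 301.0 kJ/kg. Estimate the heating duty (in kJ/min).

liquid 110→125.7 °C: 34.854 kJ/kg
vaporisation at 125.7 °C: 301 kJ/kg
vapour 125.7→186 °C: 99.495 kJ/kg
Δh = 34.854 + 301 + 99.495 = 435.35 kJ/kg
Q = ṁ·Δh = 18.69 kg/s × 435.35 kJ/kg = 8136.7 kJ/s
|Q| = 8136.7 kW = 488200 kJ/min

Q = 488000 kJ/min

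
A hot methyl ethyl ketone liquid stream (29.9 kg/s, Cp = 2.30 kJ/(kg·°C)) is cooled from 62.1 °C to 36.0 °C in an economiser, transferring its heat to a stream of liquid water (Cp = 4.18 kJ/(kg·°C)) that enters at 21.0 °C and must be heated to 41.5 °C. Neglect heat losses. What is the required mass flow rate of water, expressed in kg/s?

ṁ_c = 20.9 kg/s

Heat released by hot stream: Q = 29.9 × 2.30 × (62.1 − 36.0) = 1794.9 kJ/s
Energy balance on cold side (adiabatic exchanger): Q = ṁ_c·Cp_c·(T_c,out − T_c,in)
ṁ_c = 1794.9 / [4.18 × (41.5 − 21.0)] = 20.946 kg/s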